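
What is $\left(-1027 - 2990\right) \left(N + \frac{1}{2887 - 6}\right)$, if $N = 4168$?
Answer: $- \frac{48236172153}{2881} \approx -1.6743 \cdot 10^{7}$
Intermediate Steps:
$\left(-1027 - 2990\right) \left(N + \frac{1}{2887 - 6}\right) = \left(-1027 - 2990\right) \left(4168 + \frac{1}{2887 - 6}\right) = - 4017 \left(4168 + \frac{1}{2881}\right) = \left(-4017\right) \frac{12008009}{2881} = - \frac{48236172153}{2881}$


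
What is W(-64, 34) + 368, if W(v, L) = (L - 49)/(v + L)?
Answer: 737/2 ≈ 368.50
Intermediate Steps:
W(v, L) = (-49 + L)/(L + v)
W(-64, 34) + 368 = (-49 + 34)/(34 - 64) + 368 = -15/(-30) + 368 = -1/30*(-15) + 368 = 1/2 + 368 = 737/2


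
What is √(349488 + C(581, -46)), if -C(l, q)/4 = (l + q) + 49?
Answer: 4*√21697 ≈ 589.20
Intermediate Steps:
C(l, q) = -196 - 4*l - 4*q (C(l, q) = -4*((l + q) + 49) = -4*(49 + l + q) = -196 - 4*l - 4*q)
√(349488 + C(581, -46)) = √(349488 + (-196 - 4*581 - 4*(-46))) = √(349488 + (-196 - 2324 + 184)) = √(349488 - 2336) = √347152 = 4*√21697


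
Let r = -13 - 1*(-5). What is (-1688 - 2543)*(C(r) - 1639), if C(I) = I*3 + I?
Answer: 7070001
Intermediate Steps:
r = -8 (r = -13 + 5 = -8)
C(I) = 4*I (C(I) = 3*I + I = 4*I)
(-1688 - 2543)*(C(r) - 1639) = (-1688 - 2543)*(4*(-8) - 1639) = -4231*(-32 - 1639) = -4231*(-1671) = 7070001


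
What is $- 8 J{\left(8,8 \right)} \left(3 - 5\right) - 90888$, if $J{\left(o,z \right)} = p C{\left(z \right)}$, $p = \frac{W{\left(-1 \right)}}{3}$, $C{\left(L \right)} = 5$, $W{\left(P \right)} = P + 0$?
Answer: $- \frac{272744}{3} \approx -90915.0$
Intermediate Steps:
$W{\left(P \right)} = P$
$p = - \frac{1}{3} \approx -0.33333$
$J{\left(o,z \right)} = - \frac{5}{3}$ ($J{\left(o,z \right)} = \left(- \frac{1}{3}\right) 5 = - \frac{5}{3}$)
$- 8 J{\left(8,8 \right)} \left(3 - 5\right) - 90888 = \left(-8\right) \left(- \frac{5}{3}\right) \left(3 - 5\right) - 90888 = \frac{40 \left(3 - 5\right)}{3} - 90888 = \frac{40}{3} \left(-2\right) - 90888 = - \frac{80}{3} - 90888 = - \frac{272744}{3}$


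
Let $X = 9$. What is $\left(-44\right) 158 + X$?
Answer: $-6943$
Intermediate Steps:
$\left(-44\right) 158 + X = \left(-44\right) 158 + 9 = -6952 + 9 = -6943$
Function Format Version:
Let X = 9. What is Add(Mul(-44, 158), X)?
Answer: -6943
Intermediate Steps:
Add(Mul(-44, 158), X) = Add(Mul(-44, 158), 9) = Add(-6952, 9) = -6943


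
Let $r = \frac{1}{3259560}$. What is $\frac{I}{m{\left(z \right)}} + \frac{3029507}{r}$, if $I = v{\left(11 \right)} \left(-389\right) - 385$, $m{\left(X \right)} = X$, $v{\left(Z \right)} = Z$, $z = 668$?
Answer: $\frac{1649101592764474}{167} \approx 9.8749 \cdot 10^{12}$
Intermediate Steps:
$r = \frac{1}{3259560} \approx 3.0679 \cdot 10^{-7}$
$I = -4664$ ($I = 11 \left(-389\right) - 385 = -4279 - 385 = -4664$)
$\frac{I}{m{\left(z \right)}} + \frac{3029507}{r} = - \frac{4664}{668} + 3029507 \frac{1}{\frac{1}{3259560}} = \left(-4664\right) \frac{1}{668} + 3029507 \cdot 3259560 = - \frac{1166}{167} + 9874859836920 = \frac{1649101592764474}{167}$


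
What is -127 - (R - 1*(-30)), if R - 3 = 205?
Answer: -365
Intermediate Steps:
R = 208 (R = 3 + 205 = 208)
-127 - (R - 1*(-30)) = -127 - (208 - 1*(-30)) = -127 - (208 + 30) = -127 - 1*238 = -127 - 238 = -365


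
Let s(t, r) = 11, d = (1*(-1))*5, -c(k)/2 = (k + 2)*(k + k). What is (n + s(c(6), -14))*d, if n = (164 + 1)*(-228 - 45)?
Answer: 225170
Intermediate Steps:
c(k) = -4*k*(2 + k) (c(k) = -2*(k + 2)*(k + k) = -2*(2 + k)*2*k = -4*k*(2 + k))
d = -5 (d = -1*5 = -5)
n = -45045 (n = 165*(-273) = -45045)
(n + s(c(6), -14))*d = (-45045 + 11)*(-5) = -45034*(-5) = 225170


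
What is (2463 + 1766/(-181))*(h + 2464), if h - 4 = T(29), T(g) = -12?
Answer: 1090554872/181 ≈ 6.0252e+6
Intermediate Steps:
h = -8 (h = 4 - 12 = -8)
(2463 + 1766/(-181))*(h + 2464) = (2463 + 1766/(-181))*(-8 + 2464) = (2463 + 1766*(-1/181))*2456 = (2463 - 1766/181)*2456 = (444037/181)*2456 = 1090554872/181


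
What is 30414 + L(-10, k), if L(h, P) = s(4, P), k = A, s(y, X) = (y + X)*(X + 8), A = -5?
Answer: 30411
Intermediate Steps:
s(y, X) = (8 + X)*(X + y) (s(y, X) = (X + y)*(8 + X) = (8 + X)*(X + y))
k = -5
L(h, P) = 32 + P² + 12*P (L(h, P) = P² + 8*P + 8*4 + P*4 = P² + 8*P + 32 + 4*P = 32 + P² + 12*P)
30414 + L(-10, k) = 30414 + (32 + (-5)² + 12*(-5)) = 30414 + (32 + 25 - 60) = 30414 - 3 = 30411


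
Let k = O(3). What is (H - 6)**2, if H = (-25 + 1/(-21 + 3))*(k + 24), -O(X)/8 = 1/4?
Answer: 25150225/81 ≈ 3.1050e+5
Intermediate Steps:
O(X) = -2 (O(X) = -8/4 = -8*1/4 = -2)
k = -2
H = -4961/9 (H = (-25 + 1/(-21 + 3))*(-2 + 24) = (-25 + 1/(-18))*22 = (-25 - 1/18)*22 = -451/18*22 = -4961/9 ≈ -551.22)
(H - 6)**2 = (-4961/9 - 6)**2 = (-5015/9)**2 = 25150225/81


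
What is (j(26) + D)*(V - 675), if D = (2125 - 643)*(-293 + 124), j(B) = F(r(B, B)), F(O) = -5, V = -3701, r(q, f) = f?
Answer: 1096026088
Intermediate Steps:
j(B) = -5
D = -250458 (D = 1482*(-169) = -250458)
(j(26) + D)*(V - 675) = (-5 - 250458)*(-3701 - 675) = -250463*(-4376) = 1096026088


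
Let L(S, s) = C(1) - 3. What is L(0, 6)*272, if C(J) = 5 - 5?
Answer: -816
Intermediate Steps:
C(J) = 0
L(S, s) = -3 (L(S, s) = 0 - 3 = -3)
L(0, 6)*272 = -3*272 = -816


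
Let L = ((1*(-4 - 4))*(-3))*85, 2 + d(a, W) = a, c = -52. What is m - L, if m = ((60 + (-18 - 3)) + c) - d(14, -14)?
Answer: -2065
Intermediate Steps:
d(a, W) = -2 + a
L = 2040 (L = ((1*(-8))*(-3))*85 = -8*(-3)*85 = 24*85 = 2040)
m = -25 (m = ((60 + (-18 - 3)) - 52) - (-2 + 14) = ((60 - 21) - 52) - 1*12 = (39 - 52) - 12 = -13 - 12 = -25)
m - L = -25 - 1*2040 = -25 - 2040 = -2065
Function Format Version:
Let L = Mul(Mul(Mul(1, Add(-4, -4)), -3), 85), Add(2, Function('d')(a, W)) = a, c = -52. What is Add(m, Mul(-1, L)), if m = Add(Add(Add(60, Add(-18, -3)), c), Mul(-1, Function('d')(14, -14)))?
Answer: -2065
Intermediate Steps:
Function('d')(a, W) = Add(-2, a)
L = 2040 (L = Mul(Mul(Mul(1, -8), -3), 85) = Mul(Mul(-8, -3), 85) = Mul(24, 85) = 2040)
m = -25 (m = Add(Add(Add(60, Add(-18, -3)), -52), Mul(-1, Add(-2, 14))) = Add(Add(Add(60, -21), -52), Mul(-1, 12)) = Add(Add(39, -52), -12) = Add(-13, -12) = -25)
Add(m, Mul(-1, L)) = Add(-25, Mul(-1, 2040)) = Add(-25, -2040) = -2065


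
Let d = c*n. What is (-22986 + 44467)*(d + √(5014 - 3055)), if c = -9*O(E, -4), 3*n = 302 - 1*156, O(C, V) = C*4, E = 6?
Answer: -225808272 + 21481*√1959 ≈ -2.2486e+8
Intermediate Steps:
O(C, V) = 4*C
n = 146/3 (n = (302 - 1*156)/3 = (302 - 156)/3 = (⅓)*146 = 146/3 ≈ 48.667)
c = -216 (c = -36*6 = -9*24 = -216)
d = -10512 (d = -216*146/3 = -10512)
(-22986 + 44467)*(d + √(5014 - 3055)) = (-22986 + 44467)*(-10512 + √(5014 - 3055)) = 21481*(-10512 + √1959) = -225808272 + 21481*√1959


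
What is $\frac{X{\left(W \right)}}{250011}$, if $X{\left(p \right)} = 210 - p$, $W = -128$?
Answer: $\frac{338}{250011} \approx 0.0013519$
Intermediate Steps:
$\frac{X{\left(W \right)}}{250011} = \frac{210 - -128}{250011} = \left(210 + 128\right) \frac{1}{250011} = 338 \cdot \frac{1}{250011} = \frac{338}{250011}$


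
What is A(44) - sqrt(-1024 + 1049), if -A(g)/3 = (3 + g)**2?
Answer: -6632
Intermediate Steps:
A(g) = -3*(3 + g)**2
A(44) - sqrt(-1024 + 1049) = -3*(3 + 44)**2 - sqrt(-1024 + 1049) = -3*47**2 - sqrt(25) = -3*2209 - 1*5 = -6627 - 5 = -6632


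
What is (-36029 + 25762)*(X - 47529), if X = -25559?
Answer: 750394496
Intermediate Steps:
(-36029 + 25762)*(X - 47529) = (-36029 + 25762)*(-25559 - 47529) = -10267*(-73088) = 750394496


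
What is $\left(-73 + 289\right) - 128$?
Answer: $88$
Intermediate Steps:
$\left(-73 + 289\right) - 128 = 216 - 128 = 88$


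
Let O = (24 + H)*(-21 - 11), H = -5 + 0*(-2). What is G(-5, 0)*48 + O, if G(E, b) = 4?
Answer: -416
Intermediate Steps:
H = -5 (H = -5 + 0 = -5)
O = -608 (O = (24 - 5)*(-21 - 11) = 19*(-32) = -608)
G(-5, 0)*48 + O = 4*48 - 608 = 192 - 608 = -416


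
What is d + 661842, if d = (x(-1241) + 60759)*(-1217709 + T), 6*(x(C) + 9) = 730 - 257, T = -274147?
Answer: -272241594418/3 ≈ -9.0747e+10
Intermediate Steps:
x(C) = 419/6 (x(C) = -9 + (730 - 257)/6 = -9 + (⅙)*473 = -9 + 473/6 = 419/6)
d = -272243579944/3 (d = (419/6 + 60759)*(-1217709 - 274147) = (364973/6)*(-1491856) = -272243579944/3 ≈ -9.0748e+10)
d + 661842 = -272243579944/3 + 661842 = -272241594418/3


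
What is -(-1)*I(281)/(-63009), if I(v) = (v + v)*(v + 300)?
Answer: -326522/63009 ≈ -5.1822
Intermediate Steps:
I(v) = 2*v*(300 + v) (I(v) = (2*v)*(300 + v) = 2*v*(300 + v))
-(-1)*I(281)/(-63009) = -(-1)*(2*281*(300 + 281))/(-63009) = -(-1)*(2*281*581)*(-1/63009) = -(-1)*326522*(-1/63009) = -(-1)*(-326522)/63009 = -1*326522/63009 = -326522/63009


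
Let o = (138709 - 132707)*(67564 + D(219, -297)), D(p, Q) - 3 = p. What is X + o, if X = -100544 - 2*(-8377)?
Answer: 406767782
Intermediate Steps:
D(p, Q) = 3 + p
o = 406851572 (o = (138709 - 132707)*(67564 + (3 + 219)) = 6002*(67564 + 222) = 6002*67786 = 406851572)
X = -83790 (X = -100544 - 1*(-16754) = -100544 + 16754 = -83790)
X + o = -83790 + 406851572 = 406767782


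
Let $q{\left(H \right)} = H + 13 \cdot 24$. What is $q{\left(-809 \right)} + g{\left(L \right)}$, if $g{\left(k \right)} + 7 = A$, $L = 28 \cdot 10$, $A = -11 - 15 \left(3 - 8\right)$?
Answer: $-440$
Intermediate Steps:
$q{\left(H \right)} = 312 + H$ ($q{\left(H \right)} = H + 312 = 312 + H$)
$A = 64$ ($A = -11 - 15 \left(3 - 8\right) = -11 - -75 = -11 + 75 = 64$)
$L = 280$
$g{\left(k \right)} = 57$ ($g{\left(k \right)} = -7 + 64 = 57$)
$q{\left(-809 \right)} + g{\left(L \right)} = \left(312 - 809\right) + 57 = -497 + 57 = -440$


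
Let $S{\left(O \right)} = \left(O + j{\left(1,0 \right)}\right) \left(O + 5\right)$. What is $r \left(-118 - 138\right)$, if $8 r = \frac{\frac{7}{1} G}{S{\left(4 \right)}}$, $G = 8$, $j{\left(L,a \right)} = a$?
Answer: $- \frac{448}{9} \approx -49.778$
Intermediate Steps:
$S{\left(O \right)} = O \left(5 + O\right)$ ($S{\left(O \right)} = \left(O + 0\right) \left(O + 5\right) = O \left(5 + O\right)$)
$r = \frac{7}{36}$ ($r = \frac{\frac{7}{1} \cdot 8 \frac{1}{4 \left(5 + 4\right)}}{8} = \frac{7 \cdot 1 \cdot 8 \frac{1}{4 \cdot 9}}{8} = \frac{7 \cdot 8 \cdot \frac{1}{36}}{8} = \frac{56 \cdot \frac{1}{36}}{8} = \frac{1}{8} \cdot \frac{14}{9} = \frac{7}{36} \approx 0.19444$)
$r \left(-118 - 138\right) = \frac{7 \left(-118 - 138\right)}{36} = \frac{7}{36} \left(-256\right) = - \frac{448}{9}$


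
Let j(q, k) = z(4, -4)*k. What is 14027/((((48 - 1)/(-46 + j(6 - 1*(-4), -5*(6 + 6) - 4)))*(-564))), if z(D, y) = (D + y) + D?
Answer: 2118077/13254 ≈ 159.81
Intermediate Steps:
z(D, y) = y + 2*D
j(q, k) = 4*k (j(q, k) = (-4 + 2*4)*k = (-4 + 8)*k = 4*k)
14027/((((48 - 1)/(-46 + j(6 - 1*(-4), -5*(6 + 6) - 4)))*(-564))) = 14027/((((48 - 1)/(-46 + 4*(-5*(6 + 6) - 4)))*(-564))) = 14027/(((47/(-46 + 4*(-5*12 - 4)))*(-564))) = 14027/(((47/(-46 + 4*(-60 - 4)))*(-564))) = 14027/(((47/(-46 + 4*(-64)))*(-564))) = 14027/(((47/(-46 - 256))*(-564))) = 14027/(((47/(-302))*(-564))) = 14027/(((47*(-1/302))*(-564))) = 14027/((-47/302*(-564))) = 14027/(13254/151) = 14027*(151/13254) = 2118077/13254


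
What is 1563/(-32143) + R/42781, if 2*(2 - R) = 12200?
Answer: -262874717/1375109683 ≈ -0.19117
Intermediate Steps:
R = -6098 (R = 2 - ½*12200 = 2 - 6100 = -6098)
1563/(-32143) + R/42781 = 1563/(-32143) - 6098/42781 = 1563*(-1/32143) - 6098*1/42781 = -1563/32143 - 6098/42781 = -262874717/1375109683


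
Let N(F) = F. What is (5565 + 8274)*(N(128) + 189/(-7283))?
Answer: 12898432365/7283 ≈ 1.7710e+6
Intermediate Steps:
(5565 + 8274)*(N(128) + 189/(-7283)) = (5565 + 8274)*(128 + 189/(-7283)) = 13839*(128 + 189*(-1/7283)) = 13839*(128 - 189/7283) = 13839*(932035/7283) = 12898432365/7283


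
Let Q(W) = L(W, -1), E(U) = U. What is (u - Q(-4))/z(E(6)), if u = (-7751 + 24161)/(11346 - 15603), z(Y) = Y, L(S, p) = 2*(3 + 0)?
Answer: -6992/4257 ≈ -1.6425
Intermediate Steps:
L(S, p) = 6 (L(S, p) = 2*3 = 6)
Q(W) = 6
u = -5470/1419 (u = 16410/(-4257) = 16410*(-1/4257) = -5470/1419 ≈ -3.8548)
(u - Q(-4))/z(E(6)) = (-5470/1419 - 1*6)/6 = (-5470/1419 - 6)*(⅙) = -13984/1419*⅙ = -6992/4257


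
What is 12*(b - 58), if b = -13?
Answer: -852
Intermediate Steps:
12*(b - 58) = 12*(-13 - 58) = 12*(-71) = -852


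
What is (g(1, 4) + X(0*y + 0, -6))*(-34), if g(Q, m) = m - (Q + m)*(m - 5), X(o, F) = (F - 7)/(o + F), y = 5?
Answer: -1139/3 ≈ -379.67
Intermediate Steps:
X(o, F) = (-7 + F)/(F + o)
g(Q, m) = m - (-5 + m)*(Q + m) (g(Q, m) = m - (Q + m)*(-5 + m) = m - (-5 + m)*(Q + m))
(g(1, 4) + X(0*y + 0, -6))*(-34) = ((-1*4² + 5*1 + 6*4 - 1*1*4) + (-7 - 6)/(-6 + (0*5 + 0)))*(-34) = ((-1*16 + 5 + 24 - 4) - 13/(-6 + (0 + 0)))*(-34) = ((-16 + 5 + 24 - 4) - 13/(-6 + 0))*(-34) = (9 - 13/(-6))*(-34) = (9 - ⅙*(-13))*(-34) = (9 + 13/6)*(-34) = (67/6)*(-34) = -1139/3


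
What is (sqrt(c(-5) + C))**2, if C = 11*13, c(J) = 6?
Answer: 149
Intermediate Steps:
C = 143
(sqrt(c(-5) + C))**2 = (sqrt(6 + 143))**2 = (sqrt(149))**2 = 149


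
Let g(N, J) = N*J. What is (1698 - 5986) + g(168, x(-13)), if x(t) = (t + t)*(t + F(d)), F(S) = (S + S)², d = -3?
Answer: -104752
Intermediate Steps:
F(S) = 4*S² (F(S) = (2*S)² = 4*S²)
x(t) = 2*t*(36 + t) (x(t) = (t + t)*(t + 4*(-3)²) = (2*t)*(t + 4*9) = (2*t)*(t + 36) = (2*t)*(36 + t) = 2*t*(36 + t))
g(N, J) = J*N
(1698 - 5986) + g(168, x(-13)) = (1698 - 5986) + (2*(-13)*(36 - 13))*168 = -4288 + (2*(-13)*23)*168 = -4288 - 598*168 = -4288 - 100464 = -104752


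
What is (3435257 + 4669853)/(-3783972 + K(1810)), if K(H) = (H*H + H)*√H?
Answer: 3833688662115/2429197204770527 + 6641955280025*√1810/4858394409541054 ≈ 0.059741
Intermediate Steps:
K(H) = √H*(H + H²) (K(H) = (H² + H)*√H = (H + H²)*√H = √H*(H + H²))
(3435257 + 4669853)/(-3783972 + K(1810)) = (3435257 + 4669853)/(-3783972 + 1810^(3/2)*(1 + 1810)) = 8105110/(-3783972 + (1810*√1810)*1811) = 8105110/(-3783972 + 3277910*√1810)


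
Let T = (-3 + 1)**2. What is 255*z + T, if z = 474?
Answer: 120874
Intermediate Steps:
T = 4 (T = (-2)**2 = 4)
255*z + T = 255*474 + 4 = 120870 + 4 = 120874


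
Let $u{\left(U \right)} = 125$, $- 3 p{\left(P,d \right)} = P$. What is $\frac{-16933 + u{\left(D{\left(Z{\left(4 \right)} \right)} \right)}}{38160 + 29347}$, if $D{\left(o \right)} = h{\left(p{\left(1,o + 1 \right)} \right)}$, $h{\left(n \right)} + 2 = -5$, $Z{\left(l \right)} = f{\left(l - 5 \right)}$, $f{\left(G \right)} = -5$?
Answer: $- \frac{1528}{6137} \approx -0.24898$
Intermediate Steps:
$p{\left(P,d \right)} = - \frac{P}{3}$
$Z{\left(l \right)} = -5$
$h{\left(n \right)} = -7$ ($h{\left(n \right)} = -2 - 5 = -7$)
$D{\left(o \right)} = -7$
$\frac{-16933 + u{\left(D{\left(Z{\left(4 \right)} \right)} \right)}}{38160 + 29347} = \frac{-16933 + 125}{38160 + 29347} = - \frac{16808}{67507} = \left(-16808\right) \frac{1}{67507} = - \frac{1528}{6137}$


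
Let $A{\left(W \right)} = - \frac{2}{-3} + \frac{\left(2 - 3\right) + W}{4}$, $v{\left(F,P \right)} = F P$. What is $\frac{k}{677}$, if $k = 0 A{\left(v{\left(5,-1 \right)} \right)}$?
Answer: $0$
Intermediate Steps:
$A{\left(W \right)} = \frac{5}{12} + \frac{W}{4}$ ($A{\left(W \right)} = \left(-2\right) \left(- \frac{1}{3}\right) + \left(-1 + W\right) \frac{1}{4} = \frac{2}{3} + \left(- \frac{1}{4} + \frac{W}{4}\right) = \frac{5}{12} + \frac{W}{4}$)
$k = 0$ ($k = 0 \left(\frac{5}{12} + \frac{5 \left(-1\right)}{4}\right) = 0 \left(\frac{5}{12} + \frac{1}{4} \left(-5\right)\right) = 0 \left(\frac{5}{12} - \frac{5}{4}\right) = 0 \left(- \frac{5}{6}\right) = 0$)
$\frac{k}{677} = \frac{0}{677} = 0 \cdot \frac{1}{677} = 0$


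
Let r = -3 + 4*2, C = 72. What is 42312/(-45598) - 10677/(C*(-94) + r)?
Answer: 100346895/154189637 ≈ 0.65080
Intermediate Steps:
r = 5 (r = -3 + 8 = 5)
42312/(-45598) - 10677/(C*(-94) + r) = 42312/(-45598) - 10677/(72*(-94) + 5) = 42312*(-1/45598) - 10677/(-6768 + 5) = -21156/22799 - 10677/(-6763) = -21156/22799 - 10677*(-1/6763) = -21156/22799 + 10677/6763 = 100346895/154189637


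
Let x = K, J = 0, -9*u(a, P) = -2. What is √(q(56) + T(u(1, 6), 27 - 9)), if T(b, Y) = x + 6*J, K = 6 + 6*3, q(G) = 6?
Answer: √30 ≈ 5.4772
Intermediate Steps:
u(a, P) = 2/9 (u(a, P) = -⅑*(-2) = 2/9)
K = 24 (K = 6 + 18 = 24)
x = 24
T(b, Y) = 24 (T(b, Y) = 24 + 6*0 = 24 + 0 = 24)
√(q(56) + T(u(1, 6), 27 - 9)) = √(6 + 24) = √30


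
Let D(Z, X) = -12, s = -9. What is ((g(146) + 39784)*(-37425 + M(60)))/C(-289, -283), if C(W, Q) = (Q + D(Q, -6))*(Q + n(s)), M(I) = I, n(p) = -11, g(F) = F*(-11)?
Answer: -6792957/413 ≈ -16448.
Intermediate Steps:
g(F) = -11*F
C(W, Q) = (-12 + Q)*(-11 + Q) (C(W, Q) = (Q - 12)*(Q - 11) = (-12 + Q)*(-11 + Q))
((g(146) + 39784)*(-37425 + M(60)))/C(-289, -283) = ((-11*146 + 39784)*(-37425 + 60))/(132 + (-283)² - 23*(-283)) = ((-1606 + 39784)*(-37365))/(132 + 80089 + 6509) = (38178*(-37365))/86730 = -1426520970*1/86730 = -6792957/413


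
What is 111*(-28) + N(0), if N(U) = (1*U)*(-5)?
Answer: -3108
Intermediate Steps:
N(U) = -5*U (N(U) = U*(-5) = -5*U)
111*(-28) + N(0) = 111*(-28) - 5*0 = -3108 + 0 = -3108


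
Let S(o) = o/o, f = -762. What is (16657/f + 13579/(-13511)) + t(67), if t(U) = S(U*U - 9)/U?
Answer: -15761499593/689790594 ≈ -22.850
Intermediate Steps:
S(o) = 1
t(U) = 1/U
(16657/f + 13579/(-13511)) + t(67) = (16657/(-762) + 13579/(-13511)) + 1/67 = (16657*(-1/762) + 13579*(-1/13511)) + 1/67 = (-16657/762 - 13579/13511) + 1/67 = -235399925/10295382 + 1/67 = -15761499593/689790594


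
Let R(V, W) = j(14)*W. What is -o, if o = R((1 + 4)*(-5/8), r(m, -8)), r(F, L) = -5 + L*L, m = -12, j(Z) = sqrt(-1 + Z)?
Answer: -59*sqrt(13) ≈ -212.73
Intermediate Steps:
r(F, L) = -5 + L**2
R(V, W) = W*sqrt(13) (R(V, W) = sqrt(-1 + 14)*W = sqrt(13)*W = W*sqrt(13))
o = 59*sqrt(13) (o = (-5 + (-8)**2)*sqrt(13) = (-5 + 64)*sqrt(13) = 59*sqrt(13) ≈ 212.73)
-o = -59*sqrt(13)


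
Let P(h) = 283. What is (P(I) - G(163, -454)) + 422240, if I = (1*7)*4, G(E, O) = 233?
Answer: 422290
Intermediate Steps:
I = 28 (I = 7*4 = 28)
(P(I) - G(163, -454)) + 422240 = (283 - 1*233) + 422240 = (283 - 233) + 422240 = 50 + 422240 = 422290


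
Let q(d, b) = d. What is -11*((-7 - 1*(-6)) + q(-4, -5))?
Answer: 55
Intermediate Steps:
-11*((-7 - 1*(-6)) + q(-4, -5)) = -11*((-7 - 1*(-6)) - 4) = -11*((-7 + 6) - 4) = -11*(-1 - 4) = -11*(-5) = 55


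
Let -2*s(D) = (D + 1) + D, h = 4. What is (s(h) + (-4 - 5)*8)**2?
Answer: 23409/4 ≈ 5852.3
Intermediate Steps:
s(D) = -1/2 - D (s(D) = -((D + 1) + D)/2 = -((1 + D) + D)/2 = -(1 + 2*D)/2 = -1/2 - D)
(s(h) + (-4 - 5)*8)**2 = ((-1/2 - 1*4) + (-4 - 5)*8)**2 = ((-1/2 - 4) - 9*8)**2 = (-9/2 - 72)**2 = (-153/2)**2 = 23409/4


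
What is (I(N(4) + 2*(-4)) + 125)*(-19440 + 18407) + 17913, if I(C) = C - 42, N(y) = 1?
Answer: -60595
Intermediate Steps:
I(C) = -42 + C
(I(N(4) + 2*(-4)) + 125)*(-19440 + 18407) + 17913 = ((-42 + (1 + 2*(-4))) + 125)*(-19440 + 18407) + 17913 = ((-42 + (1 - 8)) + 125)*(-1033) + 17913 = ((-42 - 7) + 125)*(-1033) + 17913 = (-49 + 125)*(-1033) + 17913 = 76*(-1033) + 17913 = -78508 + 17913 = -60595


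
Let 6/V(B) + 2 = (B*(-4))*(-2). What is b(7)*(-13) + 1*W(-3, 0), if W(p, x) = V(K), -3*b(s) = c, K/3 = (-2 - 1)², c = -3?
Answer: -1388/107 ≈ -12.972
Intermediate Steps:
K = 27 (K = 3*(-2 - 1)² = 3*(-3)² = 3*9 = 27)
V(B) = 6/(-2 + 8*B) (V(B) = 6/(-2 + (B*(-4))*(-2)) = 6/(-2 - 4*B*(-2)) = 6/(-2 + 8*B))
b(s) = 1 (b(s) = -⅓*(-3) = 1)
W(p, x) = 3/107 (W(p, x) = 3/(-1 + 4*27) = 3/(-1 + 108) = 3/107)
b(7)*(-13) + 1*W(-3, 0) = 1*(-13) + 1*(3/107) = -13 + 3/107 = -1388/107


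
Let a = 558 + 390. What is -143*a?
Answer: -135564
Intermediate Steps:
a = 948
-143*a = -143*948 = -135564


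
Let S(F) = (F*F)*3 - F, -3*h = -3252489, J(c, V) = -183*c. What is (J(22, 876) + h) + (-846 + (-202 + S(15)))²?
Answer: 1230681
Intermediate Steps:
h = 1084163 (h = -⅓*(-3252489) = 1084163)
S(F) = -F + 3*F² (S(F) = F²*3 - F = 3*F² - F = -F + 3*F²)
(J(22, 876) + h) + (-846 + (-202 + S(15)))² = (-183*22 + 1084163) + (-846 + (-202 + 15*(-1 + 3*15)))² = (-4026 + 1084163) + (-846 + (-202 + 15*(-1 + 45)))² = 1080137 + (-846 + (-202 + 15*44))² = 1080137 + (-846 + (-202 + 660))² = 1080137 + (-846 + 458)² = 1080137 + (-388)² = 1080137 + 150544 = 1230681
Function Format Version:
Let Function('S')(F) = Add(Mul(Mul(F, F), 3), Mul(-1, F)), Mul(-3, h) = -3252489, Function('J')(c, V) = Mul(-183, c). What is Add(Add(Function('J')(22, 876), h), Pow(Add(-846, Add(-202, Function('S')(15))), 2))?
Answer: 1230681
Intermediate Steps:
h = 1084163 (h = Mul(Rational(-1, 3), -3252489) = 1084163)
Function('S')(F) = Add(Mul(-1, F), Mul(3, Pow(F, 2))) (Function('S')(F) = Add(Mul(Pow(F, 2), 3), Mul(-1, F)) = Add(Mul(3, Pow(F, 2)), Mul(-1, F)) = Add(Mul(-1, F), Mul(3, Pow(F, 2))))
Add(Add(Function('J')(22, 876), h), Pow(Add(-846, Add(-202, Function('S')(15))), 2)) = Add(Add(Mul(-183, 22), 1084163), Pow(Add(-846, Add(-202, Mul(15, Add(-1, Mul(3, 15))))), 2)) = Add(Add(-4026, 1084163), Pow(Add(-846, Add(-202, Mul(15, Add(-1, 45)))), 2)) = Add(1080137, Pow(Add(-846, Add(-202, Mul(15, 44))), 2)) = Add(1080137, Pow(Add(-846, Add(-202, 660)), 2)) = Add(1080137, Pow(Add(-846, 458), 2)) = Add(1080137, Pow(-388, 2)) = Add(1080137, 150544) = 1230681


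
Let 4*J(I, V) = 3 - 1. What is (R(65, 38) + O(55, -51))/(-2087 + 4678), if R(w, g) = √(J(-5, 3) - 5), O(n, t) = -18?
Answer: -18/2591 + 3*I*√2/5182 ≈ -0.0069471 + 0.00081873*I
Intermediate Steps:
J(I, V) = ½ (J(I, V) = (3 - 1)/4 = (¼)*2 = ½)
R(w, g) = 3*I*√2/2 (R(w, g) = √(½ - 5) = √(-9/2) = 3*I*√2/2)
(R(65, 38) + O(55, -51))/(-2087 + 4678) = (3*I*√2/2 - 18)/(-2087 + 4678) = (-18 + 3*I*√2/2)/2591 = (-18 + 3*I*√2/2)*(1/2591) = -18/2591 + 3*I*√2/5182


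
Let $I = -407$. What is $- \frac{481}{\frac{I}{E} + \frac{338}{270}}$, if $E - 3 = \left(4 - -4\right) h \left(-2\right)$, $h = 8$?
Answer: $- \frac{1623375}{15214} \approx -106.7$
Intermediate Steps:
$E = -125$ ($E = 3 + \left(4 - -4\right) 8 \left(-2\right) = 3 + \left(4 + 4\right) 8 \left(-2\right) = 3 + 8 \cdot 8 \left(-2\right) = 3 + 64 \left(-2\right) = 3 - 128 = -125$)
$- \frac{481}{\frac{I}{E} + \frac{338}{270}} = - \frac{481}{- \frac{407}{-125} + \frac{338}{270}} = - \frac{481}{\left(-407\right) \left(- \frac{1}{125}\right) + 338 \cdot \frac{1}{270}} = - \frac{481}{\frac{407}{125} + \frac{169}{135}} = - \frac{481}{\frac{15214}{3375}} = \left(-481\right) \frac{3375}{15214} = - \frac{1623375}{15214}$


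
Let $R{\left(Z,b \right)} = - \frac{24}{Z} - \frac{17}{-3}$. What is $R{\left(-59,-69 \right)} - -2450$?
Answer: $\frac{434725}{177} \approx 2456.1$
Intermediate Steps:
$R{\left(Z,b \right)} = \frac{17}{3} - \frac{24}{Z}$ ($R{\left(Z,b \right)} = - \frac{24}{Z} - - \frac{17}{3} = - \frac{24}{Z} + \frac{17}{3} = \frac{17}{3} - \frac{24}{Z}$)
$R{\left(-59,-69 \right)} - -2450 = \left(\frac{17}{3} - \frac{24}{-59}\right) - -2450 = \left(\frac{17}{3} - - \frac{24}{59}\right) + 2450 = \left(\frac{17}{3} + \frac{24}{59}\right) + 2450 = \frac{1075}{177} + 2450 = \frac{434725}{177}$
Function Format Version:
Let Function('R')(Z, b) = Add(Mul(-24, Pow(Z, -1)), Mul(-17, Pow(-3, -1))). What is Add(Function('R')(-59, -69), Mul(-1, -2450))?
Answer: Rational(434725, 177) ≈ 2456.1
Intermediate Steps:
Function('R')(Z, b) = Add(Rational(17, 3), Mul(-24, Pow(Z, -1))) (Function('R')(Z, b) = Add(Mul(-24, Pow(Z, -1)), Mul(-17, Rational(-1, 3))) = Add(Mul(-24, Pow(Z, -1)), Rational(17, 3)) = Add(Rational(17, 3), Mul(-24, Pow(Z, -1))))
Add(Function('R')(-59, -69), Mul(-1, -2450)) = Add(Add(Rational(17, 3), Mul(-24, Pow(-59, -1))), Mul(-1, -2450)) = Add(Add(Rational(17, 3), Mul(-24, Rational(-1, 59))), 2450) = Add(Add(Rational(17, 3), Rational(24, 59)), 2450) = Add(Rational(1075, 177), 2450) = Rational(434725, 177)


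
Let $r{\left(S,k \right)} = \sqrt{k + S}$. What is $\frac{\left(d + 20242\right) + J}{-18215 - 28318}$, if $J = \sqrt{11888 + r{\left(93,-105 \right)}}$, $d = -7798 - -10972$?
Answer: $- \frac{23416}{46533} - \frac{\sqrt{11888 + 2 i \sqrt{3}}}{46533} \approx -0.50556 - 3.4139 \cdot 10^{-7} i$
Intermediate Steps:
$r{\left(S,k \right)} = \sqrt{S + k}$
$d = 3174$ ($d = -7798 + 10972 = 3174$)
$J = \sqrt{11888 + 2 i \sqrt{3}}$ ($J = \sqrt{11888 + \sqrt{93 - 105}} = \sqrt{11888 + \sqrt{-12}} = \sqrt{11888 + 2 i \sqrt{3}} \approx 109.03 + 0.0159 i$)
$\frac{\left(d + 20242\right) + J}{-18215 - 28318} = \frac{\left(3174 + 20242\right) + \sqrt{11888 + 2 i \sqrt{3}}}{-18215 - 28318} = \frac{23416 + \sqrt{11888 + 2 i \sqrt{3}}}{-46533} = \left(23416 + \sqrt{11888 + 2 i \sqrt{3}}\right) \left(- \frac{1}{46533}\right) = - \frac{23416}{46533} - \frac{\sqrt{11888 + 2 i \sqrt{3}}}{46533}$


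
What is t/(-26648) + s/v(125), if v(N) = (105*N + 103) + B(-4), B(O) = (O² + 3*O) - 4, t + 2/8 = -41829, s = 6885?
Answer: 736788799/352499744 ≈ 2.0902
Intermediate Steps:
t = -167317/4 (t = -¼ - 41829 = -167317/4 ≈ -41829.)
B(O) = -4 + O² + 3*O
v(N) = 103 + 105*N (v(N) = (105*N + 103) + (-4 + (-4)² + 3*(-4)) = (103 + 105*N) + (-4 + 16 - 12) = (103 + 105*N) + 0 = 103 + 105*N)
t/(-26648) + s/v(125) = -167317/4/(-26648) + 6885/(103 + 105*125) = -167317/4*(-1/26648) + 6885/(103 + 13125) = 167317/106592 + 6885/13228 = 736788799/352499744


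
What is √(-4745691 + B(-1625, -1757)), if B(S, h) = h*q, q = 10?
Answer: I*√4763261 ≈ 2182.5*I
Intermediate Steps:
B(S, h) = 10*h (B(S, h) = h*10 = 10*h)
√(-4745691 + B(-1625, -1757)) = √(-4745691 + 10*(-1757)) = √(-4745691 - 17570) = √(-4763261) = I*√4763261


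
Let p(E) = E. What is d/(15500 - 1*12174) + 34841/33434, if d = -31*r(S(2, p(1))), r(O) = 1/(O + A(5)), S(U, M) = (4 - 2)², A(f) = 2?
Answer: 347125271/333604452 ≈ 1.0405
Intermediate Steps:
S(U, M) = 4 (S(U, M) = 2² = 4)
r(O) = 1/(2 + O) (r(O) = 1/(O + 2) = 1/(2 + O))
d = -31/6 (d = -31/(2 + 4) = -31/6 ≈ -5.1667)
d/(15500 - 1*12174) + 34841/33434 = -31/(6*(15500 - 1*12174)) + 34841/33434 = -31/(6*(15500 - 12174)) + 34841*(1/33434) = -31/6/3326 + 34841/33434 = -31/6*1/3326 + 34841/33434 = -31/19956 + 34841/33434 = 347125271/333604452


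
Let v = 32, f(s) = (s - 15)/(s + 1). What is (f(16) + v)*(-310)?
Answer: -168950/17 ≈ -9938.2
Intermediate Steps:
f(s) = (-15 + s)/(1 + s)
(f(16) + v)*(-310) = ((-15 + 16)/(1 + 16) + 32)*(-310) = (1/17 + 32)*(-310) = (545/17)*(-310) = -168950/17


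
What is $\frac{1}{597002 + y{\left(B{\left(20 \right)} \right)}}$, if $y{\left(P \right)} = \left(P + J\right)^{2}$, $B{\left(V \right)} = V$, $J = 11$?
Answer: $\frac{1}{597963} \approx 1.6723 \cdot 10^{-6}$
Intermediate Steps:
$y{\left(P \right)} = \left(11 + P\right)^{2}$ ($y{\left(P \right)} = \left(P + 11\right)^{2} = \left(11 + P\right)^{2}$)
$\frac{1}{597002 + y{\left(B{\left(20 \right)} \right)}} = \frac{1}{597002 + \left(11 + 20\right)^{2}} = \frac{1}{597002 + 31^{2}} = \frac{1}{597002 + 961} = \frac{1}{597963}$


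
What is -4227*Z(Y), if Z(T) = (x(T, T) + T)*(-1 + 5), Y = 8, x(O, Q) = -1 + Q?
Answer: -253620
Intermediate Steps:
Z(T) = -4 + 8*T (Z(T) = ((-1 + T) + T)*(-1 + 5) = (-1 + 2*T)*4 = -4 + 8*T)
-4227*Z(Y) = -4227*(-4 + 8*8) = -4227*(-4 + 64) = -4227*60 = -253620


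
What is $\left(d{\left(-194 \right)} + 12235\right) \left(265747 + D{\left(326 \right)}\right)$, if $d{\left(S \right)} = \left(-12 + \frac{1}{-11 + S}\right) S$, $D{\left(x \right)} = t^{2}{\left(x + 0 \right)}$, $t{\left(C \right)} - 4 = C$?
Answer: $\frac{1118549455023}{205} \approx 5.4563 \cdot 10^{9}$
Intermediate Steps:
$t{\left(C \right)} = 4 + C$
$D{\left(x \right)} = \left(4 + x\right)^{2}$ ($D{\left(x \right)} = \left(4 + \left(x + 0\right)\right)^{2} = \left(4 + x\right)^{2}$)
$d{\left(S \right)} = S \left(-12 + \frac{1}{-11 + S}\right)$
$\left(d{\left(-194 \right)} + 12235\right) \left(265747 + D{\left(326 \right)}\right) = \left(- \frac{194 \left(133 - -2328\right)}{-11 - 194} + 12235\right) \left(265747 + \left(4 + 326\right)^{2}\right) = \left(- \frac{194 \left(133 + 2328\right)}{-205} + 12235\right) \left(265747 + 330^{2}\right) = \left(\left(-194\right) \left(- \frac{1}{205}\right) 2461 + 12235\right) \left(265747 + 108900\right) = \left(\frac{477434}{205} + 12235\right) 374647 = \frac{2985609}{205} \cdot 374647 = \frac{1118549455023}{205}$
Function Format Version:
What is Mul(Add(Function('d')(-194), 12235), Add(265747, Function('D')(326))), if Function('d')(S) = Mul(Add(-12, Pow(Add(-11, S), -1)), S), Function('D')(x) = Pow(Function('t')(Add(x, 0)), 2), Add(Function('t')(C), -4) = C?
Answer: Rational(1118549455023, 205) ≈ 5.4563e+9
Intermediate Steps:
Function('t')(C) = Add(4, C)
Function('D')(x) = Pow(Add(4, x), 2) (Function('D')(x) = Pow(Add(4, Add(x, 0)), 2) = Pow(Add(4, x), 2))
Function('d')(S) = Mul(S, Add(-12, Pow(Add(-11, S), -1)))
Mul(Add(Function('d')(-194), 12235), Add(265747, Function('D')(326))) = Mul(Add(Mul(-194, Pow(Add(-11, -194), -1), Add(133, Mul(-12, -194))), 12235), Add(265747, Pow(Add(4, 326), 2))) = Mul(Add(Mul(-194, Pow(-205, -1), Add(133, 2328)), 12235), Add(265747, Pow(330, 2))) = Mul(Add(Mul(-194, Rational(-1, 205), 2461), 12235), Add(265747, 108900)) = Mul(Add(Rational(477434, 205), 12235), 374647) = Mul(Rational(2985609, 205), 374647) = Rational(1118549455023, 205)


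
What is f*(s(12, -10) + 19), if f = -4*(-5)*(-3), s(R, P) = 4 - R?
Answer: -660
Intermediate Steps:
f = -60 (f = 20*(-3) = -60)
f*(s(12, -10) + 19) = -60*((4 - 1*12) + 19) = -60*((4 - 12) + 19) = -60*(-8 + 19) = -60*11 = -660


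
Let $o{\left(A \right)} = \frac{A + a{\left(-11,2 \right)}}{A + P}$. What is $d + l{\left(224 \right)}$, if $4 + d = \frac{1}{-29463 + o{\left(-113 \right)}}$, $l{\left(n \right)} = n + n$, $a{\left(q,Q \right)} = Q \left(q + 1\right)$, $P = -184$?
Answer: $\frac{3885167535}{8750378} \approx 444.0$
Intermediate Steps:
$a{\left(q,Q \right)} = Q \left(1 + q\right)$
$o{\left(A \right)} = \frac{-20 + A}{-184 + A}$ ($o{\left(A \right)} = \frac{A + 2 \left(1 - 11\right)}{A - 184} = \frac{A + 2 \left(-10\right)}{-184 + A} = \frac{A - 20}{-184 + A} = \frac{-20 + A}{-184 + A}$)
$l{\left(n \right)} = 2 n$
$d = - \frac{35001809}{8750378}$ ($d = -4 + \frac{1}{-29463 + \frac{-20 - 113}{-184 - 113}} = -4 + \frac{1}{-29463 + \frac{1}{-297} \left(-133\right)} = -4 + \frac{1}{-29463 - - \frac{133}{297}} = -4 + \frac{1}{-29463 + \frac{133}{297}} = -4 + \frac{1}{- \frac{8750378}{297}} = -4 - \frac{297}{8750378} = - \frac{35001809}{8750378} \approx -4.0$)
$d + l{\left(224 \right)} = - \frac{35001809}{8750378} + 2 \cdot 224 = - \frac{35001809}{8750378} + 448 = \frac{3885167535}{8750378}$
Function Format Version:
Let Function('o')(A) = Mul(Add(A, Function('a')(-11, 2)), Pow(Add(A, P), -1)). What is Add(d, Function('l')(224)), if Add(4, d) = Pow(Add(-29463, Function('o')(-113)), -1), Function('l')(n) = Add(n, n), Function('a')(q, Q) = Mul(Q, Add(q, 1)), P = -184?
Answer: Rational(3885167535, 8750378) ≈ 444.00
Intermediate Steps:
Function('a')(q, Q) = Mul(Q, Add(1, q))
Function('o')(A) = Mul(Pow(Add(-184, A), -1), Add(-20, A)) (Function('o')(A) = Mul(Add(A, Mul(2, Add(1, -11))), Pow(Add(A, -184), -1)) = Mul(Add(A, Mul(2, -10)), Pow(Add(-184, A), -1)) = Mul(Add(A, -20), Pow(Add(-184, A), -1)) = Mul(Add(-20, A), Pow(Add(-184, A), -1)) = Mul(Pow(Add(-184, A), -1), Add(-20, A)))
Function('l')(n) = Mul(2, n)
d = Rational(-35001809, 8750378) (d = Add(-4, Pow(Add(-29463, Mul(Pow(Add(-184, -113), -1), Add(-20, -113))), -1)) = Add(-4, Pow(Add(-29463, Mul(Pow(-297, -1), -133)), -1)) = Add(-4, Pow(Add(-29463, Mul(Rational(-1, 297), -133)), -1)) = Add(-4, Pow(Add(-29463, Rational(133, 297)), -1)) = Add(-4, Pow(Rational(-8750378, 297), -1)) = Add(-4, Rational(-297, 8750378)) = Rational(-35001809, 8750378) ≈ -4.0000)
Add(d, Function('l')(224)) = Add(Rational(-35001809, 8750378), Mul(2, 224)) = Add(Rational(-35001809, 8750378), 448) = Rational(3885167535, 8750378)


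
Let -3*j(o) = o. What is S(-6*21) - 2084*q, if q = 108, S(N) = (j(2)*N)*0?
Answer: -225072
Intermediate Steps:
j(o) = -o/3
S(N) = 0 (S(N) = ((-⅓*2)*N)*0 = -2*N/3*0 = 0)
S(-6*21) - 2084*q = 0 - 2084*108 = 0 - 225072 = -225072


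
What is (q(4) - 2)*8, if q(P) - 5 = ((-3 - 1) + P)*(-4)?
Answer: 24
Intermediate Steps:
q(P) = 21 - 4*P (q(P) = 5 + ((-3 - 1) + P)*(-4) = 5 + (-4 + P)*(-4) = 5 + (16 - 4*P) = 21 - 4*P)
(q(4) - 2)*8 = ((21 - 4*4) - 2)*8 = ((21 - 16) - 2)*8 = (5 - 2)*8 = 3*8 = 24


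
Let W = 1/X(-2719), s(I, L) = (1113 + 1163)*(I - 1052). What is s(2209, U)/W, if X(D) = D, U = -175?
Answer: -7160029708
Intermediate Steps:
s(I, L) = -2394352 + 2276*I (s(I, L) = 2276*(-1052 + I) = -2394352 + 2276*I)
W = -1/2719 (W = 1/(-2719) = -1/2719 ≈ -0.00036778)
s(2209, U)/W = (-2394352 + 2276*2209)/(-1/2719) = (-2394352 + 5027684)*(-2719) = 2633332*(-2719) = -7160029708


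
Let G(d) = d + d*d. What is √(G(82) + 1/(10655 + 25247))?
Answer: √8772618264726/35902 ≈ 82.499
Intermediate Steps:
G(d) = d + d²
√(G(82) + 1/(10655 + 25247)) = √(82*(1 + 82) + 1/(10655 + 25247)) = √(82*83 + 1/35902) = √(6806 + 1/35902) = √(244349013/35902) = √8772618264726/35902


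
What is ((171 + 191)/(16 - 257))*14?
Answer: -5068/241 ≈ -21.029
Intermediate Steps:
((171 + 191)/(16 - 257))*14 = (362/(-241))*14 = (362*(-1/241))*14 = -362/241*14 = -5068/241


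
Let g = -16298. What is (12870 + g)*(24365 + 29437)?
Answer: -184433256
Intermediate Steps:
(12870 + g)*(24365 + 29437) = (12870 - 16298)*(24365 + 29437) = -3428*53802 = -184433256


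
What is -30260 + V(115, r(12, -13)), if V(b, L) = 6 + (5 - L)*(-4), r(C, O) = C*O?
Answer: -30898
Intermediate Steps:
V(b, L) = -14 + 4*L (V(b, L) = 6 + (-20 + 4*L) = -14 + 4*L)
-30260 + V(115, r(12, -13)) = -30260 + (-14 + 4*(12*(-13))) = -30260 + (-14 + 4*(-156)) = -30260 + (-14 - 624) = -30260 - 638 = -30898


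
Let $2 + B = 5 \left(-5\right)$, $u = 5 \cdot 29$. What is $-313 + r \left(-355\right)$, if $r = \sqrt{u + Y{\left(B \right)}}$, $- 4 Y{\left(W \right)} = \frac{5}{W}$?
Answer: $-313 - \frac{355 \sqrt{46995}}{18} \approx -4588.4$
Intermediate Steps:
$u = 145$
$B = -27$ ($B = -2 + 5 \left(-5\right) = -2 - 25 = -27$)
$Y{\left(W \right)} = - \frac{5}{4 W}$ ($Y{\left(W \right)} = - \frac{5 \frac{1}{W}}{4} = - \frac{5}{4 W}$)
$r = \frac{\sqrt{46995}}{18}$ ($r = \sqrt{145 - \frac{5}{4 \left(-27\right)}} = \sqrt{145 - - \frac{5}{108}} = \sqrt{145 + \frac{5}{108}} = \sqrt{\frac{15665}{108}} = \frac{\sqrt{46995}}{18} \approx 12.044$)
$-313 + r \left(-355\right) = -313 + \frac{\sqrt{46995}}{18} \left(-355\right) = -313 - \frac{355 \sqrt{46995}}{18}$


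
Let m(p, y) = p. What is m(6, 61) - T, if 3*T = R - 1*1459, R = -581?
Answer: 686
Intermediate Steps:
T = -680 (T = (-581 - 1*1459)/3 = (-581 - 1459)/3 = (⅓)*(-2040) = -680)
m(6, 61) - T = 6 - 1*(-680) = 6 + 680 = 686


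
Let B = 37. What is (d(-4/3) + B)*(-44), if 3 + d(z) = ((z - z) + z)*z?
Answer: -14168/9 ≈ -1574.2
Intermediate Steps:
d(z) = -3 + z² (d(z) = -3 + ((z - z) + z)*z = -3 + (0 + z)*z = -3 + z*z = -3 + z²)
(d(-4/3) + B)*(-44) = ((-3 + (-4/3)²) + 37)*(-44) = ((-3 + 16/9) + 37)*(-44) = (-11/9 + 37)*(-44) = (322/9)*(-44) = -14168/9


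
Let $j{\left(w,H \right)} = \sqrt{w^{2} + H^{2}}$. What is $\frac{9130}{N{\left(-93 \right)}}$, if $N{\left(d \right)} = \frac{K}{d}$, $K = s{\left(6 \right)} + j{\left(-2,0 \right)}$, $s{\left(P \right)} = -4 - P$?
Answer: $\frac{424545}{4} \approx 1.0614 \cdot 10^{5}$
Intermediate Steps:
$j{\left(w,H \right)} = \sqrt{H^{2} + w^{2}}$
$K = -8$ ($K = \left(-4 - 6\right) + \sqrt{0^{2} + \left(-2\right)^{2}} = \left(-4 - 6\right) + \sqrt{0 + 4} = -10 + \sqrt{4} = -10 + 2 = -8$)
$N{\left(d \right)} = - \frac{8}{d}$
$\frac{9130}{N{\left(-93 \right)}} = \frac{9130}{\left(-8\right) \frac{1}{-93}} = \frac{9130}{\left(-8\right) \left(- \frac{1}{93}\right)} = \frac{9130}{\frac{8}{93}} = 9130 \cdot \frac{93}{8} = \frac{424545}{4}$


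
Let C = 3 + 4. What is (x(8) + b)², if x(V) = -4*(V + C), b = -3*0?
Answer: 3600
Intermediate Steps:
C = 7
b = 0
x(V) = -28 - 4*V (x(V) = -4*(V + 7) = -4*(7 + V) = -28 - 4*V)
(x(8) + b)² = ((-28 - 4*8) + 0)² = ((-28 - 32) + 0)² = (-60 + 0)² = (-60)² = 3600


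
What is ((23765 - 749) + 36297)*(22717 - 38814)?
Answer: -954761361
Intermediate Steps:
((23765 - 749) + 36297)*(22717 - 38814) = (23016 + 36297)*(-16097) = 59313*(-16097) = -954761361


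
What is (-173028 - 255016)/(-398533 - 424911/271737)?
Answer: 9692949369/9024715561 ≈ 1.0740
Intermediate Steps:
(-173028 - 255016)/(-398533 - 424911/271737) = -428044/(-398533 - 424911*1/271737) = -428044/(-398533 - 141637/90579) = -428044/(-36098862244/90579) = -428044*(-90579/36098862244) = 9692949369/9024715561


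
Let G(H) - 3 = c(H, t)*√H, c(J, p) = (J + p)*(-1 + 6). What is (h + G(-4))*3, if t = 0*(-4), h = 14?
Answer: 51 - 120*I ≈ 51.0 - 120.0*I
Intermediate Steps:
t = 0
c(J, p) = 5*J + 5*p (c(J, p) = (J + p)*5 = 5*J + 5*p)
G(H) = 3 + 5*H^(3/2) (G(H) = 3 + (5*H + 5*0)*√H = 3 + (5*H + 0)*√H = 3 + (5*H)*√H = 3 + 5*H^(3/2))
(h + G(-4))*3 = (14 + (3 + 5*(-4)^(3/2)))*3 = (14 + (3 + 5*(-8*I)))*3 = (14 + (3 - 40*I))*3 = (17 - 40*I)*3 = 51 - 120*I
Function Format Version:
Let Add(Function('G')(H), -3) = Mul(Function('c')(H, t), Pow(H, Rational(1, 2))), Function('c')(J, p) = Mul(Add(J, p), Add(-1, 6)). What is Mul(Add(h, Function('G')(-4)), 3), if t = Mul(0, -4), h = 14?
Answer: Add(51, Mul(-120, I)) ≈ Add(51.000, Mul(-120.00, I))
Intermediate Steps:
t = 0
Function('c')(J, p) = Add(Mul(5, J), Mul(5, p)) (Function('c')(J, p) = Mul(Add(J, p), 5) = Add(Mul(5, J), Mul(5, p)))
Function('G')(H) = Add(3, Mul(5, Pow(H, Rational(3, 2)))) (Function('G')(H) = Add(3, Mul(Add(Mul(5, H), Mul(5, 0)), Pow(H, Rational(1, 2)))) = Add(3, Mul(Add(Mul(5, H), 0), Pow(H, Rational(1, 2)))) = Add(3, Mul(Mul(5, H), Pow(H, Rational(1, 2)))) = Add(3, Mul(5, Pow(H, Rational(3, 2)))))
Mul(Add(h, Function('G')(-4)), 3) = Mul(Add(14, Add(3, Mul(5, Pow(-4, Rational(3, 2))))), 3) = Mul(Add(14, Add(3, Mul(5, Mul(-8, I)))), 3) = Mul(Add(14, Add(3, Mul(-40, I))), 3) = Mul(Add(17, Mul(-40, I)), 3) = Add(51, Mul(-120, I))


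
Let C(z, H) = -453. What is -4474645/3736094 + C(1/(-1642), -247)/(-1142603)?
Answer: -5111050350353/4268872212682 ≈ -1.1973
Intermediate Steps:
-4474645/3736094 + C(1/(-1642), -247)/(-1142603) = -4474645/3736094 - 453/(-1142603) = -4474645*1/3736094 - 453*(-1/1142603) = -4474645/3736094 + 453/1142603 = -5111050350353/4268872212682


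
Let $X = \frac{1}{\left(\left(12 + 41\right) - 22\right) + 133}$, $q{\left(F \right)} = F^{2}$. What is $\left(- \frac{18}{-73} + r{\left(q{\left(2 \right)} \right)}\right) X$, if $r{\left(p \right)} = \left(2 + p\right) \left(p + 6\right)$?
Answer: $\frac{2199}{5986} \approx 0.36736$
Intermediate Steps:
$r{\left(p \right)} = \left(2 + p\right) \left(6 + p\right)$
$X = \frac{1}{164}$ ($X = \frac{1}{\left(53 - 22\right) + 133} = \frac{1}{31 + 133} = \frac{1}{164} \approx 0.0060976$)
$\left(- \frac{18}{-73} + r{\left(q{\left(2 \right)} \right)}\right) X = \left(- \frac{18}{-73} + \left(12 + \left(2^{2}\right)^{2} + 8 \cdot 2^{2}\right)\right) \frac{1}{164} = \left(\left(-18\right) \left(- \frac{1}{73}\right) + \left(12 + 4^{2} + 8 \cdot 4\right)\right) \frac{1}{164} = \left(\frac{18}{73} + \left(12 + 16 + 32\right)\right) \frac{1}{164} = \left(\frac{18}{73} + 60\right) \frac{1}{164} = \frac{4398}{73} \cdot \frac{1}{164} = \frac{2199}{5986}$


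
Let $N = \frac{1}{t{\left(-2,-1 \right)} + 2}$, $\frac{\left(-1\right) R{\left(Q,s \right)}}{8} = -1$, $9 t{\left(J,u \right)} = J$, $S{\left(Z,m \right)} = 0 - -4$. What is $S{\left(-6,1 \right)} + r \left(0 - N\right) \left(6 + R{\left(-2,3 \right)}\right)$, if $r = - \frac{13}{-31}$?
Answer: $\frac{173}{248} \approx 0.69758$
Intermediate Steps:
$S{\left(Z,m \right)} = 4$ ($S{\left(Z,m \right)} = 0 + 4 = 4$)
$t{\left(J,u \right)} = \frac{J}{9}$
$R{\left(Q,s \right)} = 8$ ($R{\left(Q,s \right)} = \left(-8\right) \left(-1\right) = 8$)
$N = \frac{9}{16}$ ($N = \frac{1}{\frac{1}{9} \left(-2\right) + 2} = \frac{1}{- \frac{2}{9} + 2} = \frac{1}{\frac{16}{9}} = \frac{9}{16} \approx 0.5625$)
$r = \frac{13}{31}$ ($r = \left(-13\right) \left(- \frac{1}{31}\right) = \frac{13}{31} \approx 0.41935$)
$S{\left(-6,1 \right)} + r \left(0 - N\right) \left(6 + R{\left(-2,3 \right)}\right) = 4 + \frac{13 \left(0 - \frac{9}{16}\right) \left(6 + 8\right)}{31} = 4 + \frac{13 \left(0 - \frac{9}{16}\right) 14}{31} = 4 + \frac{13 \left(\left(- \frac{9}{16}\right) 14\right)}{31} = 4 + \frac{13}{31} \left(- \frac{63}{8}\right) = 4 - \frac{819}{248} = \frac{173}{248}$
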